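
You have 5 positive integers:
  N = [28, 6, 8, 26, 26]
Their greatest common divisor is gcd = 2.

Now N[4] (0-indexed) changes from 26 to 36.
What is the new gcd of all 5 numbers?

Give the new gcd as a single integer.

Answer: 2

Derivation:
Numbers: [28, 6, 8, 26, 26], gcd = 2
Change: index 4, 26 -> 36
gcd of the OTHER numbers (without index 4): gcd([28, 6, 8, 26]) = 2
New gcd = gcd(g_others, new_val) = gcd(2, 36) = 2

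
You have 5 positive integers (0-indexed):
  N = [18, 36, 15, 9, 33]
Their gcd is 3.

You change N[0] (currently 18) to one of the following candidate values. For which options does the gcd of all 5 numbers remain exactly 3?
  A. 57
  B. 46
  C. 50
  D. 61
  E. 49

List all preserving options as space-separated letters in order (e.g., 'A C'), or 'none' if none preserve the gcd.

Answer: A

Derivation:
Old gcd = 3; gcd of others (without N[0]) = 3
New gcd for candidate v: gcd(3, v). Preserves old gcd iff gcd(3, v) = 3.
  Option A: v=57, gcd(3,57)=3 -> preserves
  Option B: v=46, gcd(3,46)=1 -> changes
  Option C: v=50, gcd(3,50)=1 -> changes
  Option D: v=61, gcd(3,61)=1 -> changes
  Option E: v=49, gcd(3,49)=1 -> changes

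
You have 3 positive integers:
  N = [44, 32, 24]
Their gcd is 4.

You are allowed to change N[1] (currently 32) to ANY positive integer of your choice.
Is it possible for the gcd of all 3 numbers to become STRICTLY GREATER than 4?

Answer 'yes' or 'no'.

Current gcd = 4
gcd of all OTHER numbers (without N[1]=32): gcd([44, 24]) = 4
The new gcd after any change is gcd(4, new_value).
This can be at most 4.
Since 4 = old gcd 4, the gcd can only stay the same or decrease.

Answer: no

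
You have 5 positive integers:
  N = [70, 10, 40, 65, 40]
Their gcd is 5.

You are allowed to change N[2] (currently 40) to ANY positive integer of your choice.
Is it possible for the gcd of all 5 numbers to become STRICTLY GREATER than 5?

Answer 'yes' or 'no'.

Current gcd = 5
gcd of all OTHER numbers (without N[2]=40): gcd([70, 10, 65, 40]) = 5
The new gcd after any change is gcd(5, new_value).
This can be at most 5.
Since 5 = old gcd 5, the gcd can only stay the same or decrease.

Answer: no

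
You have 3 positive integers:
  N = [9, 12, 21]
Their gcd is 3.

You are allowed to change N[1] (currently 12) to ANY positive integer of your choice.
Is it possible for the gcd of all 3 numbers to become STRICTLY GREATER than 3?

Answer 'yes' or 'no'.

Current gcd = 3
gcd of all OTHER numbers (without N[1]=12): gcd([9, 21]) = 3
The new gcd after any change is gcd(3, new_value).
This can be at most 3.
Since 3 = old gcd 3, the gcd can only stay the same or decrease.

Answer: no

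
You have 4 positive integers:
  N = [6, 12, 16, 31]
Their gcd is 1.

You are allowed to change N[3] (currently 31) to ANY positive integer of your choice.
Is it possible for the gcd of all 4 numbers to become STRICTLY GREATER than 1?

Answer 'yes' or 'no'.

Current gcd = 1
gcd of all OTHER numbers (without N[3]=31): gcd([6, 12, 16]) = 2
The new gcd after any change is gcd(2, new_value).
This can be at most 2.
Since 2 > old gcd 1, the gcd CAN increase (e.g., set N[3] = 2).

Answer: yes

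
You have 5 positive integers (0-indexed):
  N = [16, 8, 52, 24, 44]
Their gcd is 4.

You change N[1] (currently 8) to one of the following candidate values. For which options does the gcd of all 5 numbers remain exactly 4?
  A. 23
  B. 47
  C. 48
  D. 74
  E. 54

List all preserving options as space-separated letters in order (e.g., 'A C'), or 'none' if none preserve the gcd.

Old gcd = 4; gcd of others (without N[1]) = 4
New gcd for candidate v: gcd(4, v). Preserves old gcd iff gcd(4, v) = 4.
  Option A: v=23, gcd(4,23)=1 -> changes
  Option B: v=47, gcd(4,47)=1 -> changes
  Option C: v=48, gcd(4,48)=4 -> preserves
  Option D: v=74, gcd(4,74)=2 -> changes
  Option E: v=54, gcd(4,54)=2 -> changes

Answer: C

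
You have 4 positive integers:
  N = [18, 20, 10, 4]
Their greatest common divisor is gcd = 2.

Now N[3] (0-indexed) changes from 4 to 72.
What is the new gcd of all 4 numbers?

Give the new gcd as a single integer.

Answer: 2

Derivation:
Numbers: [18, 20, 10, 4], gcd = 2
Change: index 3, 4 -> 72
gcd of the OTHER numbers (without index 3): gcd([18, 20, 10]) = 2
New gcd = gcd(g_others, new_val) = gcd(2, 72) = 2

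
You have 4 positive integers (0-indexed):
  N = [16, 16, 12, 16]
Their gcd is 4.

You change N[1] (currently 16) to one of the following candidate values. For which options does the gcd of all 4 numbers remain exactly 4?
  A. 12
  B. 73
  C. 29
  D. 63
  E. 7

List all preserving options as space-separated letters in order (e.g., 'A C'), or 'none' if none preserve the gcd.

Old gcd = 4; gcd of others (without N[1]) = 4
New gcd for candidate v: gcd(4, v). Preserves old gcd iff gcd(4, v) = 4.
  Option A: v=12, gcd(4,12)=4 -> preserves
  Option B: v=73, gcd(4,73)=1 -> changes
  Option C: v=29, gcd(4,29)=1 -> changes
  Option D: v=63, gcd(4,63)=1 -> changes
  Option E: v=7, gcd(4,7)=1 -> changes

Answer: A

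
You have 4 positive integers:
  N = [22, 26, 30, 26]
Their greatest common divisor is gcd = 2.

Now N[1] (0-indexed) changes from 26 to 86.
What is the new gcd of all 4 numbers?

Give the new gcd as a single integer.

Numbers: [22, 26, 30, 26], gcd = 2
Change: index 1, 26 -> 86
gcd of the OTHER numbers (without index 1): gcd([22, 30, 26]) = 2
New gcd = gcd(g_others, new_val) = gcd(2, 86) = 2

Answer: 2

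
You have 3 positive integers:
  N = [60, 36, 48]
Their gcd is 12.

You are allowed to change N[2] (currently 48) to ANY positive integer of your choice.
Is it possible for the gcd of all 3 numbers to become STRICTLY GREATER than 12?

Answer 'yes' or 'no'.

Answer: no

Derivation:
Current gcd = 12
gcd of all OTHER numbers (without N[2]=48): gcd([60, 36]) = 12
The new gcd after any change is gcd(12, new_value).
This can be at most 12.
Since 12 = old gcd 12, the gcd can only stay the same or decrease.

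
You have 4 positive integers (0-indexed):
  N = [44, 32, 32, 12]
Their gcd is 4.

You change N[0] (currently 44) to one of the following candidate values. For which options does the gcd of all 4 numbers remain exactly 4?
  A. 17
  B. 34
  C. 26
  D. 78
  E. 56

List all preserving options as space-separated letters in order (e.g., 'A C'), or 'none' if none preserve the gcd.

Old gcd = 4; gcd of others (without N[0]) = 4
New gcd for candidate v: gcd(4, v). Preserves old gcd iff gcd(4, v) = 4.
  Option A: v=17, gcd(4,17)=1 -> changes
  Option B: v=34, gcd(4,34)=2 -> changes
  Option C: v=26, gcd(4,26)=2 -> changes
  Option D: v=78, gcd(4,78)=2 -> changes
  Option E: v=56, gcd(4,56)=4 -> preserves

Answer: E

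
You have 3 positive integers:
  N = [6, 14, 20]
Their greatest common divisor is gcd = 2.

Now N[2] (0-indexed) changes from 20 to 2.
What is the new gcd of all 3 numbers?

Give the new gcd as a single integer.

Answer: 2

Derivation:
Numbers: [6, 14, 20], gcd = 2
Change: index 2, 20 -> 2
gcd of the OTHER numbers (without index 2): gcd([6, 14]) = 2
New gcd = gcd(g_others, new_val) = gcd(2, 2) = 2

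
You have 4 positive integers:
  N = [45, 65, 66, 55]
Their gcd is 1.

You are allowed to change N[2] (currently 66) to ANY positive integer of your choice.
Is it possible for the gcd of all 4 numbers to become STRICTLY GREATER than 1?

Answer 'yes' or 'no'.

Current gcd = 1
gcd of all OTHER numbers (without N[2]=66): gcd([45, 65, 55]) = 5
The new gcd after any change is gcd(5, new_value).
This can be at most 5.
Since 5 > old gcd 1, the gcd CAN increase (e.g., set N[2] = 5).

Answer: yes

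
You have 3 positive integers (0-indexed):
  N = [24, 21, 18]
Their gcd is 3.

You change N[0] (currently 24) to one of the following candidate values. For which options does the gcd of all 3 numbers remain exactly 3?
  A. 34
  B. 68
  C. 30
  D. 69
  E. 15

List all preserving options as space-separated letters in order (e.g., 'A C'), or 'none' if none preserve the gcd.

Old gcd = 3; gcd of others (without N[0]) = 3
New gcd for candidate v: gcd(3, v). Preserves old gcd iff gcd(3, v) = 3.
  Option A: v=34, gcd(3,34)=1 -> changes
  Option B: v=68, gcd(3,68)=1 -> changes
  Option C: v=30, gcd(3,30)=3 -> preserves
  Option D: v=69, gcd(3,69)=3 -> preserves
  Option E: v=15, gcd(3,15)=3 -> preserves

Answer: C D E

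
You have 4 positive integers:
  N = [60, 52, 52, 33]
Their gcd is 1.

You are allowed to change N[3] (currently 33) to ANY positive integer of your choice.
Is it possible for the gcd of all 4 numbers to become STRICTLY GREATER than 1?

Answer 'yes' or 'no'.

Current gcd = 1
gcd of all OTHER numbers (without N[3]=33): gcd([60, 52, 52]) = 4
The new gcd after any change is gcd(4, new_value).
This can be at most 4.
Since 4 > old gcd 1, the gcd CAN increase (e.g., set N[3] = 4).

Answer: yes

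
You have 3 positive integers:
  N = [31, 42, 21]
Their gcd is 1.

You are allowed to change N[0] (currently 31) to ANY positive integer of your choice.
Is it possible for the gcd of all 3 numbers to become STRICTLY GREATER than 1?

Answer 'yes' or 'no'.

Current gcd = 1
gcd of all OTHER numbers (without N[0]=31): gcd([42, 21]) = 21
The new gcd after any change is gcd(21, new_value).
This can be at most 21.
Since 21 > old gcd 1, the gcd CAN increase (e.g., set N[0] = 21).

Answer: yes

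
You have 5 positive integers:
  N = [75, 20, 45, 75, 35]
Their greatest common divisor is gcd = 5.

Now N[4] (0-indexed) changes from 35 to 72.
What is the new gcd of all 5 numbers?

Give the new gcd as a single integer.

Numbers: [75, 20, 45, 75, 35], gcd = 5
Change: index 4, 35 -> 72
gcd of the OTHER numbers (without index 4): gcd([75, 20, 45, 75]) = 5
New gcd = gcd(g_others, new_val) = gcd(5, 72) = 1

Answer: 1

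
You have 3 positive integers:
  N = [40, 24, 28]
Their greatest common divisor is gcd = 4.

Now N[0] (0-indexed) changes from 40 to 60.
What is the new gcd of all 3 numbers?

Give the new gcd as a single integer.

Answer: 4

Derivation:
Numbers: [40, 24, 28], gcd = 4
Change: index 0, 40 -> 60
gcd of the OTHER numbers (without index 0): gcd([24, 28]) = 4
New gcd = gcd(g_others, new_val) = gcd(4, 60) = 4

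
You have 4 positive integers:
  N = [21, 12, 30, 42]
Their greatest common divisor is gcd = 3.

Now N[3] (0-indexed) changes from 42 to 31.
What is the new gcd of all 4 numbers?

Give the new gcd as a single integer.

Answer: 1

Derivation:
Numbers: [21, 12, 30, 42], gcd = 3
Change: index 3, 42 -> 31
gcd of the OTHER numbers (without index 3): gcd([21, 12, 30]) = 3
New gcd = gcd(g_others, new_val) = gcd(3, 31) = 1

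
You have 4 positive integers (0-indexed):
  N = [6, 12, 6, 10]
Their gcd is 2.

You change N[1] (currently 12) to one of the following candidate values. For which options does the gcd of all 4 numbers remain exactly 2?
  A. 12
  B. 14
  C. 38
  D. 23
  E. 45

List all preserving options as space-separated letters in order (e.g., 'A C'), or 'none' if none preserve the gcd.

Answer: A B C

Derivation:
Old gcd = 2; gcd of others (without N[1]) = 2
New gcd for candidate v: gcd(2, v). Preserves old gcd iff gcd(2, v) = 2.
  Option A: v=12, gcd(2,12)=2 -> preserves
  Option B: v=14, gcd(2,14)=2 -> preserves
  Option C: v=38, gcd(2,38)=2 -> preserves
  Option D: v=23, gcd(2,23)=1 -> changes
  Option E: v=45, gcd(2,45)=1 -> changes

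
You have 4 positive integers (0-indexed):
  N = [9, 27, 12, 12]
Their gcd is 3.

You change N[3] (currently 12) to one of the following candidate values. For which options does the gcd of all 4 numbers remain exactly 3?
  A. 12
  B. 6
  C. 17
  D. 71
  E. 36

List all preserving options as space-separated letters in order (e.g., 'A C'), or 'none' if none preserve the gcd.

Old gcd = 3; gcd of others (without N[3]) = 3
New gcd for candidate v: gcd(3, v). Preserves old gcd iff gcd(3, v) = 3.
  Option A: v=12, gcd(3,12)=3 -> preserves
  Option B: v=6, gcd(3,6)=3 -> preserves
  Option C: v=17, gcd(3,17)=1 -> changes
  Option D: v=71, gcd(3,71)=1 -> changes
  Option E: v=36, gcd(3,36)=3 -> preserves

Answer: A B E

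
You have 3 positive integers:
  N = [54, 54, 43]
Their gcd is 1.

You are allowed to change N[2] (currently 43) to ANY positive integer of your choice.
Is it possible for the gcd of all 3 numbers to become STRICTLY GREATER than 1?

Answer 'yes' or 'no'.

Answer: yes

Derivation:
Current gcd = 1
gcd of all OTHER numbers (without N[2]=43): gcd([54, 54]) = 54
The new gcd after any change is gcd(54, new_value).
This can be at most 54.
Since 54 > old gcd 1, the gcd CAN increase (e.g., set N[2] = 54).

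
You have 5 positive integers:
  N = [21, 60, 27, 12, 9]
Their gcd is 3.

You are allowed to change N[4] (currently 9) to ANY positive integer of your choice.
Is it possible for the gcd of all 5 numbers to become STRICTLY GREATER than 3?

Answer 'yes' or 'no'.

Current gcd = 3
gcd of all OTHER numbers (without N[4]=9): gcd([21, 60, 27, 12]) = 3
The new gcd after any change is gcd(3, new_value).
This can be at most 3.
Since 3 = old gcd 3, the gcd can only stay the same or decrease.

Answer: no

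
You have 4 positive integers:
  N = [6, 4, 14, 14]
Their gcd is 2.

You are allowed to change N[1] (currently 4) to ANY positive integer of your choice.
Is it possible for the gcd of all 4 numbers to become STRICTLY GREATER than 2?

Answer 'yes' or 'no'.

Current gcd = 2
gcd of all OTHER numbers (without N[1]=4): gcd([6, 14, 14]) = 2
The new gcd after any change is gcd(2, new_value).
This can be at most 2.
Since 2 = old gcd 2, the gcd can only stay the same or decrease.

Answer: no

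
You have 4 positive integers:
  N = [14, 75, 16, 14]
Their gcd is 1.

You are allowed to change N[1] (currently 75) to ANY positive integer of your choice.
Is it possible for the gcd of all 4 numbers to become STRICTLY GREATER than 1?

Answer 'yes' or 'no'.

Answer: yes

Derivation:
Current gcd = 1
gcd of all OTHER numbers (without N[1]=75): gcd([14, 16, 14]) = 2
The new gcd after any change is gcd(2, new_value).
This can be at most 2.
Since 2 > old gcd 1, the gcd CAN increase (e.g., set N[1] = 2).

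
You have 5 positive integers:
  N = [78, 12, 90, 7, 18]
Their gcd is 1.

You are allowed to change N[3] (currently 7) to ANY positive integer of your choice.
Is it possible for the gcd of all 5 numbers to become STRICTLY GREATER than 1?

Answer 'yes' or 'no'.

Answer: yes

Derivation:
Current gcd = 1
gcd of all OTHER numbers (without N[3]=7): gcd([78, 12, 90, 18]) = 6
The new gcd after any change is gcd(6, new_value).
This can be at most 6.
Since 6 > old gcd 1, the gcd CAN increase (e.g., set N[3] = 6).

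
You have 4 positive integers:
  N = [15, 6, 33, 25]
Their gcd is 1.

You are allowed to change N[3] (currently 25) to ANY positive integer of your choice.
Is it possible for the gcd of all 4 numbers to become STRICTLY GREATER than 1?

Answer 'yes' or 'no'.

Answer: yes

Derivation:
Current gcd = 1
gcd of all OTHER numbers (without N[3]=25): gcd([15, 6, 33]) = 3
The new gcd after any change is gcd(3, new_value).
This can be at most 3.
Since 3 > old gcd 1, the gcd CAN increase (e.g., set N[3] = 3).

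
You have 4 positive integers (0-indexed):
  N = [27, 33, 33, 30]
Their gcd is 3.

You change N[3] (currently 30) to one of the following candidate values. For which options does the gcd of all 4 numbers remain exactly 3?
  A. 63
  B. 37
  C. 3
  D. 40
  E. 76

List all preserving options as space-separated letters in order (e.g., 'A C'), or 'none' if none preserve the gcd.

Old gcd = 3; gcd of others (without N[3]) = 3
New gcd for candidate v: gcd(3, v). Preserves old gcd iff gcd(3, v) = 3.
  Option A: v=63, gcd(3,63)=3 -> preserves
  Option B: v=37, gcd(3,37)=1 -> changes
  Option C: v=3, gcd(3,3)=3 -> preserves
  Option D: v=40, gcd(3,40)=1 -> changes
  Option E: v=76, gcd(3,76)=1 -> changes

Answer: A C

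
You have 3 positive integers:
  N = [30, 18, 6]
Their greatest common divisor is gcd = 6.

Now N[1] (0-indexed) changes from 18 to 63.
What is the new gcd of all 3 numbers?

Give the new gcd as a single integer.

Answer: 3

Derivation:
Numbers: [30, 18, 6], gcd = 6
Change: index 1, 18 -> 63
gcd of the OTHER numbers (without index 1): gcd([30, 6]) = 6
New gcd = gcd(g_others, new_val) = gcd(6, 63) = 3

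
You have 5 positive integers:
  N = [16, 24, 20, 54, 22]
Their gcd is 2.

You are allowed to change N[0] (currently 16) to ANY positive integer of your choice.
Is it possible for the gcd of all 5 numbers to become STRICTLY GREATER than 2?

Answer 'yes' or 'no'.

Current gcd = 2
gcd of all OTHER numbers (without N[0]=16): gcd([24, 20, 54, 22]) = 2
The new gcd after any change is gcd(2, new_value).
This can be at most 2.
Since 2 = old gcd 2, the gcd can only stay the same or decrease.

Answer: no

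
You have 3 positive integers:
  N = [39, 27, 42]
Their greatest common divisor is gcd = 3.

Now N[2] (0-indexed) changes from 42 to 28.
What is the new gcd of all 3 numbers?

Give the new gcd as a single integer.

Numbers: [39, 27, 42], gcd = 3
Change: index 2, 42 -> 28
gcd of the OTHER numbers (without index 2): gcd([39, 27]) = 3
New gcd = gcd(g_others, new_val) = gcd(3, 28) = 1

Answer: 1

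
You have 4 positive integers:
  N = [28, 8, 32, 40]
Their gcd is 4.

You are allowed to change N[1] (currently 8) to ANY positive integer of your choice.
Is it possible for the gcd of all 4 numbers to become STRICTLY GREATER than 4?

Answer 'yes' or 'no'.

Current gcd = 4
gcd of all OTHER numbers (without N[1]=8): gcd([28, 32, 40]) = 4
The new gcd after any change is gcd(4, new_value).
This can be at most 4.
Since 4 = old gcd 4, the gcd can only stay the same or decrease.

Answer: no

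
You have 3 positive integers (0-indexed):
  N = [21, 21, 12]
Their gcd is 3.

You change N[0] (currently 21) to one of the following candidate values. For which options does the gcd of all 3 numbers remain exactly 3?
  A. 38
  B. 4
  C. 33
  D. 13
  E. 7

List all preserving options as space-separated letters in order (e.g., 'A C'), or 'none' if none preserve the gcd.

Answer: C

Derivation:
Old gcd = 3; gcd of others (without N[0]) = 3
New gcd for candidate v: gcd(3, v). Preserves old gcd iff gcd(3, v) = 3.
  Option A: v=38, gcd(3,38)=1 -> changes
  Option B: v=4, gcd(3,4)=1 -> changes
  Option C: v=33, gcd(3,33)=3 -> preserves
  Option D: v=13, gcd(3,13)=1 -> changes
  Option E: v=7, gcd(3,7)=1 -> changes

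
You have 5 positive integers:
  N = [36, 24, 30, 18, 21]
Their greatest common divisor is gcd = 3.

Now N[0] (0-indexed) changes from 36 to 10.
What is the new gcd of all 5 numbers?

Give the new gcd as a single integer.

Numbers: [36, 24, 30, 18, 21], gcd = 3
Change: index 0, 36 -> 10
gcd of the OTHER numbers (without index 0): gcd([24, 30, 18, 21]) = 3
New gcd = gcd(g_others, new_val) = gcd(3, 10) = 1

Answer: 1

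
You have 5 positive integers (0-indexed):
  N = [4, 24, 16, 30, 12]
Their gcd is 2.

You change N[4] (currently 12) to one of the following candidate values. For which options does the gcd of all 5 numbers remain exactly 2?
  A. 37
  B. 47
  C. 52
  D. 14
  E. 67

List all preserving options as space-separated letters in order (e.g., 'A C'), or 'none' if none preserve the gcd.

Answer: C D

Derivation:
Old gcd = 2; gcd of others (without N[4]) = 2
New gcd for candidate v: gcd(2, v). Preserves old gcd iff gcd(2, v) = 2.
  Option A: v=37, gcd(2,37)=1 -> changes
  Option B: v=47, gcd(2,47)=1 -> changes
  Option C: v=52, gcd(2,52)=2 -> preserves
  Option D: v=14, gcd(2,14)=2 -> preserves
  Option E: v=67, gcd(2,67)=1 -> changes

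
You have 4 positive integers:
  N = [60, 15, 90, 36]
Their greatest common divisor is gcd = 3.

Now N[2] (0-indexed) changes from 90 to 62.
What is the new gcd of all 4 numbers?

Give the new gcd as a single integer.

Numbers: [60, 15, 90, 36], gcd = 3
Change: index 2, 90 -> 62
gcd of the OTHER numbers (without index 2): gcd([60, 15, 36]) = 3
New gcd = gcd(g_others, new_val) = gcd(3, 62) = 1

Answer: 1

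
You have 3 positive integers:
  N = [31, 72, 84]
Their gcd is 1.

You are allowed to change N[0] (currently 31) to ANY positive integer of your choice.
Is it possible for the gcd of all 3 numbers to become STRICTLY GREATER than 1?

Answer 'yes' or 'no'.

Answer: yes

Derivation:
Current gcd = 1
gcd of all OTHER numbers (without N[0]=31): gcd([72, 84]) = 12
The new gcd after any change is gcd(12, new_value).
This can be at most 12.
Since 12 > old gcd 1, the gcd CAN increase (e.g., set N[0] = 12).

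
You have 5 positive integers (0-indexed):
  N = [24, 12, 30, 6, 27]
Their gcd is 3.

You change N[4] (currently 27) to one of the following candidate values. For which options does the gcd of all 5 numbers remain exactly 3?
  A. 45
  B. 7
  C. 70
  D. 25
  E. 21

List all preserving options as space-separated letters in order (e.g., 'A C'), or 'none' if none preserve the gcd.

Old gcd = 3; gcd of others (without N[4]) = 6
New gcd for candidate v: gcd(6, v). Preserves old gcd iff gcd(6, v) = 3.
  Option A: v=45, gcd(6,45)=3 -> preserves
  Option B: v=7, gcd(6,7)=1 -> changes
  Option C: v=70, gcd(6,70)=2 -> changes
  Option D: v=25, gcd(6,25)=1 -> changes
  Option E: v=21, gcd(6,21)=3 -> preserves

Answer: A E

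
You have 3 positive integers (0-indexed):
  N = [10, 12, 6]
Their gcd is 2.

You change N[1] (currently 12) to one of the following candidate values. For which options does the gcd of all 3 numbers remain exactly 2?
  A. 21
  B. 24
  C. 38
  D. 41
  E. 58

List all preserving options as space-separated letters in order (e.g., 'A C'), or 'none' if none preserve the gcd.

Answer: B C E

Derivation:
Old gcd = 2; gcd of others (without N[1]) = 2
New gcd for candidate v: gcd(2, v). Preserves old gcd iff gcd(2, v) = 2.
  Option A: v=21, gcd(2,21)=1 -> changes
  Option B: v=24, gcd(2,24)=2 -> preserves
  Option C: v=38, gcd(2,38)=2 -> preserves
  Option D: v=41, gcd(2,41)=1 -> changes
  Option E: v=58, gcd(2,58)=2 -> preserves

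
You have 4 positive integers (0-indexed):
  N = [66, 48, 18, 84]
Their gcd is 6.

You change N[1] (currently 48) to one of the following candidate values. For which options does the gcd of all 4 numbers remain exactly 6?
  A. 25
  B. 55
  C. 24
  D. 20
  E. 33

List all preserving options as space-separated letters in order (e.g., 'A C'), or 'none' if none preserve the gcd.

Old gcd = 6; gcd of others (without N[1]) = 6
New gcd for candidate v: gcd(6, v). Preserves old gcd iff gcd(6, v) = 6.
  Option A: v=25, gcd(6,25)=1 -> changes
  Option B: v=55, gcd(6,55)=1 -> changes
  Option C: v=24, gcd(6,24)=6 -> preserves
  Option D: v=20, gcd(6,20)=2 -> changes
  Option E: v=33, gcd(6,33)=3 -> changes

Answer: C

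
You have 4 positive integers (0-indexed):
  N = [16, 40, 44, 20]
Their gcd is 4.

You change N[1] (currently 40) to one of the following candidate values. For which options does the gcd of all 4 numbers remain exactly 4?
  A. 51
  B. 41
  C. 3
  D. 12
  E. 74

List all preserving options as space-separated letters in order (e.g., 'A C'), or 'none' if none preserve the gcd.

Old gcd = 4; gcd of others (without N[1]) = 4
New gcd for candidate v: gcd(4, v). Preserves old gcd iff gcd(4, v) = 4.
  Option A: v=51, gcd(4,51)=1 -> changes
  Option B: v=41, gcd(4,41)=1 -> changes
  Option C: v=3, gcd(4,3)=1 -> changes
  Option D: v=12, gcd(4,12)=4 -> preserves
  Option E: v=74, gcd(4,74)=2 -> changes

Answer: D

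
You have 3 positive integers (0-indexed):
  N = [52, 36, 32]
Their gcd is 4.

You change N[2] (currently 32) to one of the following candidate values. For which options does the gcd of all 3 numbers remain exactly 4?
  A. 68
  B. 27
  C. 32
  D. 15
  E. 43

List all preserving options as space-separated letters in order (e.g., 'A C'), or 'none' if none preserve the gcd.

Answer: A C

Derivation:
Old gcd = 4; gcd of others (without N[2]) = 4
New gcd for candidate v: gcd(4, v). Preserves old gcd iff gcd(4, v) = 4.
  Option A: v=68, gcd(4,68)=4 -> preserves
  Option B: v=27, gcd(4,27)=1 -> changes
  Option C: v=32, gcd(4,32)=4 -> preserves
  Option D: v=15, gcd(4,15)=1 -> changes
  Option E: v=43, gcd(4,43)=1 -> changes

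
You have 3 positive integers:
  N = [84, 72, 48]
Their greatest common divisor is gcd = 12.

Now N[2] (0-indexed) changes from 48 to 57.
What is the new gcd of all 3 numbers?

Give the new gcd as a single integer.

Answer: 3

Derivation:
Numbers: [84, 72, 48], gcd = 12
Change: index 2, 48 -> 57
gcd of the OTHER numbers (without index 2): gcd([84, 72]) = 12
New gcd = gcd(g_others, new_val) = gcd(12, 57) = 3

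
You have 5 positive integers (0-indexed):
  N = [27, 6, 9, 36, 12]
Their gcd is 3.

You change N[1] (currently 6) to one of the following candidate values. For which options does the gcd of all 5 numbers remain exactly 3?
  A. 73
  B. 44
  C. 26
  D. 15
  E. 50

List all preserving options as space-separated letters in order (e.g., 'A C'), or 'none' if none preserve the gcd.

Old gcd = 3; gcd of others (without N[1]) = 3
New gcd for candidate v: gcd(3, v). Preserves old gcd iff gcd(3, v) = 3.
  Option A: v=73, gcd(3,73)=1 -> changes
  Option B: v=44, gcd(3,44)=1 -> changes
  Option C: v=26, gcd(3,26)=1 -> changes
  Option D: v=15, gcd(3,15)=3 -> preserves
  Option E: v=50, gcd(3,50)=1 -> changes

Answer: D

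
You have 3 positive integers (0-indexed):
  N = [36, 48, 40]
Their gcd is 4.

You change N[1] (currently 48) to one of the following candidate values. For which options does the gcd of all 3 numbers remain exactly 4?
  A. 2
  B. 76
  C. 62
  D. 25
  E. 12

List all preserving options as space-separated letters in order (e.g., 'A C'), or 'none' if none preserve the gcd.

Old gcd = 4; gcd of others (without N[1]) = 4
New gcd for candidate v: gcd(4, v). Preserves old gcd iff gcd(4, v) = 4.
  Option A: v=2, gcd(4,2)=2 -> changes
  Option B: v=76, gcd(4,76)=4 -> preserves
  Option C: v=62, gcd(4,62)=2 -> changes
  Option D: v=25, gcd(4,25)=1 -> changes
  Option E: v=12, gcd(4,12)=4 -> preserves

Answer: B E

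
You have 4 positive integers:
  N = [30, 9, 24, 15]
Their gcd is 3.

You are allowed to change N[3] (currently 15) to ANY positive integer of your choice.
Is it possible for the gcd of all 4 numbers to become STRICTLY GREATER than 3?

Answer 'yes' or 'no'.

Current gcd = 3
gcd of all OTHER numbers (without N[3]=15): gcd([30, 9, 24]) = 3
The new gcd after any change is gcd(3, new_value).
This can be at most 3.
Since 3 = old gcd 3, the gcd can only stay the same or decrease.

Answer: no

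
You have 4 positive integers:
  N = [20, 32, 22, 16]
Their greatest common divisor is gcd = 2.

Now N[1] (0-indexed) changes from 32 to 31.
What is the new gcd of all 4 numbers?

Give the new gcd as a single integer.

Numbers: [20, 32, 22, 16], gcd = 2
Change: index 1, 32 -> 31
gcd of the OTHER numbers (without index 1): gcd([20, 22, 16]) = 2
New gcd = gcd(g_others, new_val) = gcd(2, 31) = 1

Answer: 1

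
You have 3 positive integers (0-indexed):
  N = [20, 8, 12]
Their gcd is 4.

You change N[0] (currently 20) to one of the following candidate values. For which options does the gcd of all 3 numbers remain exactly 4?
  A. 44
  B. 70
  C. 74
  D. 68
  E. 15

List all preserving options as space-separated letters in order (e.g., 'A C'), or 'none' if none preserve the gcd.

Old gcd = 4; gcd of others (without N[0]) = 4
New gcd for candidate v: gcd(4, v). Preserves old gcd iff gcd(4, v) = 4.
  Option A: v=44, gcd(4,44)=4 -> preserves
  Option B: v=70, gcd(4,70)=2 -> changes
  Option C: v=74, gcd(4,74)=2 -> changes
  Option D: v=68, gcd(4,68)=4 -> preserves
  Option E: v=15, gcd(4,15)=1 -> changes

Answer: A D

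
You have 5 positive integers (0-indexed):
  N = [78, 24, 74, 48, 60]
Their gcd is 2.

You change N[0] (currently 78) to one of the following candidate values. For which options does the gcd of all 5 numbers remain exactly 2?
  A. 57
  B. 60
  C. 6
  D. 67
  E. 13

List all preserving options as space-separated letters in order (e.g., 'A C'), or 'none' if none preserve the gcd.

Old gcd = 2; gcd of others (without N[0]) = 2
New gcd for candidate v: gcd(2, v). Preserves old gcd iff gcd(2, v) = 2.
  Option A: v=57, gcd(2,57)=1 -> changes
  Option B: v=60, gcd(2,60)=2 -> preserves
  Option C: v=6, gcd(2,6)=2 -> preserves
  Option D: v=67, gcd(2,67)=1 -> changes
  Option E: v=13, gcd(2,13)=1 -> changes

Answer: B C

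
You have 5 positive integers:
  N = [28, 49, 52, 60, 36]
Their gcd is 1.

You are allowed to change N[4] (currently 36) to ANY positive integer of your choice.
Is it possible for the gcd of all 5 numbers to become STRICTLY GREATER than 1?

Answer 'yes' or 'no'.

Current gcd = 1
gcd of all OTHER numbers (without N[4]=36): gcd([28, 49, 52, 60]) = 1
The new gcd after any change is gcd(1, new_value).
This can be at most 1.
Since 1 = old gcd 1, the gcd can only stay the same or decrease.

Answer: no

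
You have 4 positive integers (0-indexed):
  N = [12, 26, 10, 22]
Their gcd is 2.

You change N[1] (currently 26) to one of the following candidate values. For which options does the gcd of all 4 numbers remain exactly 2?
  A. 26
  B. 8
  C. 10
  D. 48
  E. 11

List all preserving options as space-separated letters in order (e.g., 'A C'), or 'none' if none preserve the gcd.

Old gcd = 2; gcd of others (without N[1]) = 2
New gcd for candidate v: gcd(2, v). Preserves old gcd iff gcd(2, v) = 2.
  Option A: v=26, gcd(2,26)=2 -> preserves
  Option B: v=8, gcd(2,8)=2 -> preserves
  Option C: v=10, gcd(2,10)=2 -> preserves
  Option D: v=48, gcd(2,48)=2 -> preserves
  Option E: v=11, gcd(2,11)=1 -> changes

Answer: A B C D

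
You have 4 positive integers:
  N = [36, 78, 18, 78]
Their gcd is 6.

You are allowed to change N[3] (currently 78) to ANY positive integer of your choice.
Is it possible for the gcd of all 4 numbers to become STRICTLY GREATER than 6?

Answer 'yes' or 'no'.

Answer: no

Derivation:
Current gcd = 6
gcd of all OTHER numbers (without N[3]=78): gcd([36, 78, 18]) = 6
The new gcd after any change is gcd(6, new_value).
This can be at most 6.
Since 6 = old gcd 6, the gcd can only stay the same or decrease.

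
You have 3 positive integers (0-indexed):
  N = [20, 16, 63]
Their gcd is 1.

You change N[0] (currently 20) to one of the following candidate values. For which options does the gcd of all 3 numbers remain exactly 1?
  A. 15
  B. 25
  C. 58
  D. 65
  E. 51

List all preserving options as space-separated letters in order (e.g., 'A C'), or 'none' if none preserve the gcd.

Answer: A B C D E

Derivation:
Old gcd = 1; gcd of others (without N[0]) = 1
New gcd for candidate v: gcd(1, v). Preserves old gcd iff gcd(1, v) = 1.
  Option A: v=15, gcd(1,15)=1 -> preserves
  Option B: v=25, gcd(1,25)=1 -> preserves
  Option C: v=58, gcd(1,58)=1 -> preserves
  Option D: v=65, gcd(1,65)=1 -> preserves
  Option E: v=51, gcd(1,51)=1 -> preserves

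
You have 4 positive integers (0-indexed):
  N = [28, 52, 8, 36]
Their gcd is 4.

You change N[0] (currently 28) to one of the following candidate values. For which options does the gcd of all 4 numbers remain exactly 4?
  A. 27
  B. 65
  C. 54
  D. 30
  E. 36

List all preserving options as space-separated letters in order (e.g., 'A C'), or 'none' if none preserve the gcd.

Old gcd = 4; gcd of others (without N[0]) = 4
New gcd for candidate v: gcd(4, v). Preserves old gcd iff gcd(4, v) = 4.
  Option A: v=27, gcd(4,27)=1 -> changes
  Option B: v=65, gcd(4,65)=1 -> changes
  Option C: v=54, gcd(4,54)=2 -> changes
  Option D: v=30, gcd(4,30)=2 -> changes
  Option E: v=36, gcd(4,36)=4 -> preserves

Answer: E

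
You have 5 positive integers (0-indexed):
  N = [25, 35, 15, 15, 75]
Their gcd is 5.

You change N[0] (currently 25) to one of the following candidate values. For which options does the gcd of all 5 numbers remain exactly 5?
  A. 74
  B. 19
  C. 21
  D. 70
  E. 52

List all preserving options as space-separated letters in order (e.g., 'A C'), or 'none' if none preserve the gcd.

Answer: D

Derivation:
Old gcd = 5; gcd of others (without N[0]) = 5
New gcd for candidate v: gcd(5, v). Preserves old gcd iff gcd(5, v) = 5.
  Option A: v=74, gcd(5,74)=1 -> changes
  Option B: v=19, gcd(5,19)=1 -> changes
  Option C: v=21, gcd(5,21)=1 -> changes
  Option D: v=70, gcd(5,70)=5 -> preserves
  Option E: v=52, gcd(5,52)=1 -> changes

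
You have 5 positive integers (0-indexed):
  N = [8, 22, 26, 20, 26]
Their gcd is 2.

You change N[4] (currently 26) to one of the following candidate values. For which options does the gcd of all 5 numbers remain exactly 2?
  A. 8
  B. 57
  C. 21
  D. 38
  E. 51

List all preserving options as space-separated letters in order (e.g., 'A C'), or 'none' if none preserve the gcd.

Old gcd = 2; gcd of others (without N[4]) = 2
New gcd for candidate v: gcd(2, v). Preserves old gcd iff gcd(2, v) = 2.
  Option A: v=8, gcd(2,8)=2 -> preserves
  Option B: v=57, gcd(2,57)=1 -> changes
  Option C: v=21, gcd(2,21)=1 -> changes
  Option D: v=38, gcd(2,38)=2 -> preserves
  Option E: v=51, gcd(2,51)=1 -> changes

Answer: A D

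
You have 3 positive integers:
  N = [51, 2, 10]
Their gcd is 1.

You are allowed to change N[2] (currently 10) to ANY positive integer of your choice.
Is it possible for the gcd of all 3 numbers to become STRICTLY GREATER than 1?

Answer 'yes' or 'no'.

Answer: no

Derivation:
Current gcd = 1
gcd of all OTHER numbers (without N[2]=10): gcd([51, 2]) = 1
The new gcd after any change is gcd(1, new_value).
This can be at most 1.
Since 1 = old gcd 1, the gcd can only stay the same or decrease.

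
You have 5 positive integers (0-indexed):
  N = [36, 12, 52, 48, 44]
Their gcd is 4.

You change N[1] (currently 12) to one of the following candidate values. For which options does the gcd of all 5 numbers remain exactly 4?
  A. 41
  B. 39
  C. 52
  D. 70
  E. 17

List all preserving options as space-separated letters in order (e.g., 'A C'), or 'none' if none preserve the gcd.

Answer: C

Derivation:
Old gcd = 4; gcd of others (without N[1]) = 4
New gcd for candidate v: gcd(4, v). Preserves old gcd iff gcd(4, v) = 4.
  Option A: v=41, gcd(4,41)=1 -> changes
  Option B: v=39, gcd(4,39)=1 -> changes
  Option C: v=52, gcd(4,52)=4 -> preserves
  Option D: v=70, gcd(4,70)=2 -> changes
  Option E: v=17, gcd(4,17)=1 -> changes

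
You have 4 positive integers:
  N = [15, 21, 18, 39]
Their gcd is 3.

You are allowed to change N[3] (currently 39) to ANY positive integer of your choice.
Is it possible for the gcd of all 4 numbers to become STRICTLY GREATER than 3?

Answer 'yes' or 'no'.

Answer: no

Derivation:
Current gcd = 3
gcd of all OTHER numbers (without N[3]=39): gcd([15, 21, 18]) = 3
The new gcd after any change is gcd(3, new_value).
This can be at most 3.
Since 3 = old gcd 3, the gcd can only stay the same or decrease.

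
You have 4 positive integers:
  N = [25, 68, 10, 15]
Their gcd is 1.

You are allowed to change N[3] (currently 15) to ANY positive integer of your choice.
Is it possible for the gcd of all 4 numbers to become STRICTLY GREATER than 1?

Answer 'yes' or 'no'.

Answer: no

Derivation:
Current gcd = 1
gcd of all OTHER numbers (without N[3]=15): gcd([25, 68, 10]) = 1
The new gcd after any change is gcd(1, new_value).
This can be at most 1.
Since 1 = old gcd 1, the gcd can only stay the same or decrease.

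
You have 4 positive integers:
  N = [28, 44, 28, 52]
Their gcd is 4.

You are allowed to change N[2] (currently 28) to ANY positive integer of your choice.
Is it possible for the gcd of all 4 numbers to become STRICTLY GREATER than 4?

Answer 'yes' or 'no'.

Current gcd = 4
gcd of all OTHER numbers (without N[2]=28): gcd([28, 44, 52]) = 4
The new gcd after any change is gcd(4, new_value).
This can be at most 4.
Since 4 = old gcd 4, the gcd can only stay the same or decrease.

Answer: no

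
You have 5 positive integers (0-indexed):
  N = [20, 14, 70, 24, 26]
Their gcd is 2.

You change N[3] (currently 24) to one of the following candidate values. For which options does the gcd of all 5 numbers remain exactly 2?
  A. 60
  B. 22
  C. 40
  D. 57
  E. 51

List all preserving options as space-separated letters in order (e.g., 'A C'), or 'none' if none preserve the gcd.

Answer: A B C

Derivation:
Old gcd = 2; gcd of others (without N[3]) = 2
New gcd for candidate v: gcd(2, v). Preserves old gcd iff gcd(2, v) = 2.
  Option A: v=60, gcd(2,60)=2 -> preserves
  Option B: v=22, gcd(2,22)=2 -> preserves
  Option C: v=40, gcd(2,40)=2 -> preserves
  Option D: v=57, gcd(2,57)=1 -> changes
  Option E: v=51, gcd(2,51)=1 -> changes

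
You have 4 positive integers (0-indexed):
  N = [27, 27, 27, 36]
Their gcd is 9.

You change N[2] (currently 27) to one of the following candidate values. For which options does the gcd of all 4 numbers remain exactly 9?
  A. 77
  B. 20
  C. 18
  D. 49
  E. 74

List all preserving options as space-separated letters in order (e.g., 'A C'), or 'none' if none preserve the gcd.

Old gcd = 9; gcd of others (without N[2]) = 9
New gcd for candidate v: gcd(9, v). Preserves old gcd iff gcd(9, v) = 9.
  Option A: v=77, gcd(9,77)=1 -> changes
  Option B: v=20, gcd(9,20)=1 -> changes
  Option C: v=18, gcd(9,18)=9 -> preserves
  Option D: v=49, gcd(9,49)=1 -> changes
  Option E: v=74, gcd(9,74)=1 -> changes

Answer: C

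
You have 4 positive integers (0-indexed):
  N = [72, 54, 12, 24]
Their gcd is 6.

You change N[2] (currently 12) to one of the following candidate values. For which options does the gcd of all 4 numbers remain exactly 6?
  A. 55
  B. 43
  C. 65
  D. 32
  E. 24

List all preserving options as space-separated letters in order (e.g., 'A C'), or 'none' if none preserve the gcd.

Answer: E

Derivation:
Old gcd = 6; gcd of others (without N[2]) = 6
New gcd for candidate v: gcd(6, v). Preserves old gcd iff gcd(6, v) = 6.
  Option A: v=55, gcd(6,55)=1 -> changes
  Option B: v=43, gcd(6,43)=1 -> changes
  Option C: v=65, gcd(6,65)=1 -> changes
  Option D: v=32, gcd(6,32)=2 -> changes
  Option E: v=24, gcd(6,24)=6 -> preserves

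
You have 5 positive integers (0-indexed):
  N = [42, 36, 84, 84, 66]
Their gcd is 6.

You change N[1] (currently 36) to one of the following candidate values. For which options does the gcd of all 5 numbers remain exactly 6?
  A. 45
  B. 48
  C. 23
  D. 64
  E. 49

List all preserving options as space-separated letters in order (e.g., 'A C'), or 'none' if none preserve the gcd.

Answer: B

Derivation:
Old gcd = 6; gcd of others (without N[1]) = 6
New gcd for candidate v: gcd(6, v). Preserves old gcd iff gcd(6, v) = 6.
  Option A: v=45, gcd(6,45)=3 -> changes
  Option B: v=48, gcd(6,48)=6 -> preserves
  Option C: v=23, gcd(6,23)=1 -> changes
  Option D: v=64, gcd(6,64)=2 -> changes
  Option E: v=49, gcd(6,49)=1 -> changes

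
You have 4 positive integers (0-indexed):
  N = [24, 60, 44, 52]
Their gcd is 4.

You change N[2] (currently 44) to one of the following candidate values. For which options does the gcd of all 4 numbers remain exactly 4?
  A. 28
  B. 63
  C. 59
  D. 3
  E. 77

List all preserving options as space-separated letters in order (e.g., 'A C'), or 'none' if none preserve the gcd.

Answer: A

Derivation:
Old gcd = 4; gcd of others (without N[2]) = 4
New gcd for candidate v: gcd(4, v). Preserves old gcd iff gcd(4, v) = 4.
  Option A: v=28, gcd(4,28)=4 -> preserves
  Option B: v=63, gcd(4,63)=1 -> changes
  Option C: v=59, gcd(4,59)=1 -> changes
  Option D: v=3, gcd(4,3)=1 -> changes
  Option E: v=77, gcd(4,77)=1 -> changes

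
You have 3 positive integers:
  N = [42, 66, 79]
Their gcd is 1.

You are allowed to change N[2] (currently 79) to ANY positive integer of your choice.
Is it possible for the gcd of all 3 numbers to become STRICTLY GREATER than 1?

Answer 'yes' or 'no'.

Current gcd = 1
gcd of all OTHER numbers (without N[2]=79): gcd([42, 66]) = 6
The new gcd after any change is gcd(6, new_value).
This can be at most 6.
Since 6 > old gcd 1, the gcd CAN increase (e.g., set N[2] = 6).

Answer: yes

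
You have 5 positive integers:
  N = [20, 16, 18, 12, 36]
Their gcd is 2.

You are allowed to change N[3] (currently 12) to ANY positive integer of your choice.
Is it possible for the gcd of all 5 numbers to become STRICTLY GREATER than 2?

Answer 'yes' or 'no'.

Answer: no

Derivation:
Current gcd = 2
gcd of all OTHER numbers (without N[3]=12): gcd([20, 16, 18, 36]) = 2
The new gcd after any change is gcd(2, new_value).
This can be at most 2.
Since 2 = old gcd 2, the gcd can only stay the same or decrease.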